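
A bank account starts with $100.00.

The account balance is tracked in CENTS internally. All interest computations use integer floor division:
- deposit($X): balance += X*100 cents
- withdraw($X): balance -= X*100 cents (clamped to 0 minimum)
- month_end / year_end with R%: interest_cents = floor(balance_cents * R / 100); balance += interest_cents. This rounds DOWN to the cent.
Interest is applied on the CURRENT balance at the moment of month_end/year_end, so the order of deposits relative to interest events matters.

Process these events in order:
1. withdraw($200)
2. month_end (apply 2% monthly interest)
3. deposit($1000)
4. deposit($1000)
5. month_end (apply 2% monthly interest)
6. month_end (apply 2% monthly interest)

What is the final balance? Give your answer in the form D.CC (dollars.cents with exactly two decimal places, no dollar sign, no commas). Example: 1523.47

After 1 (withdraw($200)): balance=$0.00 total_interest=$0.00
After 2 (month_end (apply 2% monthly interest)): balance=$0.00 total_interest=$0.00
After 3 (deposit($1000)): balance=$1000.00 total_interest=$0.00
After 4 (deposit($1000)): balance=$2000.00 total_interest=$0.00
After 5 (month_end (apply 2% monthly interest)): balance=$2040.00 total_interest=$40.00
After 6 (month_end (apply 2% monthly interest)): balance=$2080.80 total_interest=$80.80

Answer: 2080.80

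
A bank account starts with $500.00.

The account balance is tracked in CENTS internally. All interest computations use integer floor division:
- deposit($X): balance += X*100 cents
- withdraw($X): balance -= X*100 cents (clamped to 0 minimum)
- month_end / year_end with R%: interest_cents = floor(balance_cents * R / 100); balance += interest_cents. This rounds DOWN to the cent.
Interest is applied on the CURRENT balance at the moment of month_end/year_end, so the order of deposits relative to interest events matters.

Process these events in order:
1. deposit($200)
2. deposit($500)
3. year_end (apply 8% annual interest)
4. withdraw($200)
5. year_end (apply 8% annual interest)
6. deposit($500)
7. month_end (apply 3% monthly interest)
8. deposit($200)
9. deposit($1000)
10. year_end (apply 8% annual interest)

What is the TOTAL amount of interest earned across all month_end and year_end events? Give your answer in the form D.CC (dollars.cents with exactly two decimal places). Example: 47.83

Answer: 468.92

Derivation:
After 1 (deposit($200)): balance=$700.00 total_interest=$0.00
After 2 (deposit($500)): balance=$1200.00 total_interest=$0.00
After 3 (year_end (apply 8% annual interest)): balance=$1296.00 total_interest=$96.00
After 4 (withdraw($200)): balance=$1096.00 total_interest=$96.00
After 5 (year_end (apply 8% annual interest)): balance=$1183.68 total_interest=$183.68
After 6 (deposit($500)): balance=$1683.68 total_interest=$183.68
After 7 (month_end (apply 3% monthly interest)): balance=$1734.19 total_interest=$234.19
After 8 (deposit($200)): balance=$1934.19 total_interest=$234.19
After 9 (deposit($1000)): balance=$2934.19 total_interest=$234.19
After 10 (year_end (apply 8% annual interest)): balance=$3168.92 total_interest=$468.92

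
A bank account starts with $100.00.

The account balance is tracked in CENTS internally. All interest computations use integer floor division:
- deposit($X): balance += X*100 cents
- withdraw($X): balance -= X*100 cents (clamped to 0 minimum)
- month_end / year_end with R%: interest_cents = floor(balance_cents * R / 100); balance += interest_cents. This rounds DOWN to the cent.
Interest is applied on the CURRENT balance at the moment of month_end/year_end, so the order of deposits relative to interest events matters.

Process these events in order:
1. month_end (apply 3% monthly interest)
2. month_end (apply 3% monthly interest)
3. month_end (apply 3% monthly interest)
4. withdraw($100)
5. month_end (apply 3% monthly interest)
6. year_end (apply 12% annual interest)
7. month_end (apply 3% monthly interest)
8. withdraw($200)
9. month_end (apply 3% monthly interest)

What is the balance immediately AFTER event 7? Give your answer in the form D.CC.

After 1 (month_end (apply 3% monthly interest)): balance=$103.00 total_interest=$3.00
After 2 (month_end (apply 3% monthly interest)): balance=$106.09 total_interest=$6.09
After 3 (month_end (apply 3% monthly interest)): balance=$109.27 total_interest=$9.27
After 4 (withdraw($100)): balance=$9.27 total_interest=$9.27
After 5 (month_end (apply 3% monthly interest)): balance=$9.54 total_interest=$9.54
After 6 (year_end (apply 12% annual interest)): balance=$10.68 total_interest=$10.68
After 7 (month_end (apply 3% monthly interest)): balance=$11.00 total_interest=$11.00

Answer: 11.00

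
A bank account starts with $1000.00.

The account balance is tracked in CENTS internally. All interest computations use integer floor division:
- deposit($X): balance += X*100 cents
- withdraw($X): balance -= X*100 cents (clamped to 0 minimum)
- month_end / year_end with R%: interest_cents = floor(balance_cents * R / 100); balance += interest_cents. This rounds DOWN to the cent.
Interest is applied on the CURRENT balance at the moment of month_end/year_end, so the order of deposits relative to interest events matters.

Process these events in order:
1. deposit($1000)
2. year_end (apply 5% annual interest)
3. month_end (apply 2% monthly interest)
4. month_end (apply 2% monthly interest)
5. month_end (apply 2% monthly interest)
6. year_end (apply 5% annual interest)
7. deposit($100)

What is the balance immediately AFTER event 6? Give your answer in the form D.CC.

After 1 (deposit($1000)): balance=$2000.00 total_interest=$0.00
After 2 (year_end (apply 5% annual interest)): balance=$2100.00 total_interest=$100.00
After 3 (month_end (apply 2% monthly interest)): balance=$2142.00 total_interest=$142.00
After 4 (month_end (apply 2% monthly interest)): balance=$2184.84 total_interest=$184.84
After 5 (month_end (apply 2% monthly interest)): balance=$2228.53 total_interest=$228.53
After 6 (year_end (apply 5% annual interest)): balance=$2339.95 total_interest=$339.95

Answer: 2339.95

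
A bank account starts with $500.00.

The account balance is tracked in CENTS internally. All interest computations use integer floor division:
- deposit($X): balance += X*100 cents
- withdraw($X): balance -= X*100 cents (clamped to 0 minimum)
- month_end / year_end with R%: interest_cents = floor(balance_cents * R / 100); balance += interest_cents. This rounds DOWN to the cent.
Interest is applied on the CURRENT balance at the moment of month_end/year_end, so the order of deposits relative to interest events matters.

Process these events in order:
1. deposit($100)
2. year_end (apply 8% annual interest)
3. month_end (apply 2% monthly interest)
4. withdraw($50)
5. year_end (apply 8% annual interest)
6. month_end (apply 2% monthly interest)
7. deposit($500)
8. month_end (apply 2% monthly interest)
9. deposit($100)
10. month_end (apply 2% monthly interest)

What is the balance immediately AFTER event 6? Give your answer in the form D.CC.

After 1 (deposit($100)): balance=$600.00 total_interest=$0.00
After 2 (year_end (apply 8% annual interest)): balance=$648.00 total_interest=$48.00
After 3 (month_end (apply 2% monthly interest)): balance=$660.96 total_interest=$60.96
After 4 (withdraw($50)): balance=$610.96 total_interest=$60.96
After 5 (year_end (apply 8% annual interest)): balance=$659.83 total_interest=$109.83
After 6 (month_end (apply 2% monthly interest)): balance=$673.02 total_interest=$123.02

Answer: 673.02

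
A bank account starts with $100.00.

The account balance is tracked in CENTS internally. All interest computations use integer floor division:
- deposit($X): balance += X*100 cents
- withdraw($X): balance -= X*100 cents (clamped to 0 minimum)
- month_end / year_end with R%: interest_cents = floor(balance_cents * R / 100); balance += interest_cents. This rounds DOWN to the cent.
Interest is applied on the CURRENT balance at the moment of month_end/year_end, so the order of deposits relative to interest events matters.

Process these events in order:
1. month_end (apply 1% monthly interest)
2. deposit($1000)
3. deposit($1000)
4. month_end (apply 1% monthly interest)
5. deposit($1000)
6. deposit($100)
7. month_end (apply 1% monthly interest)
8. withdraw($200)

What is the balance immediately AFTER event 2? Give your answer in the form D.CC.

Answer: 1101.00

Derivation:
After 1 (month_end (apply 1% monthly interest)): balance=$101.00 total_interest=$1.00
After 2 (deposit($1000)): balance=$1101.00 total_interest=$1.00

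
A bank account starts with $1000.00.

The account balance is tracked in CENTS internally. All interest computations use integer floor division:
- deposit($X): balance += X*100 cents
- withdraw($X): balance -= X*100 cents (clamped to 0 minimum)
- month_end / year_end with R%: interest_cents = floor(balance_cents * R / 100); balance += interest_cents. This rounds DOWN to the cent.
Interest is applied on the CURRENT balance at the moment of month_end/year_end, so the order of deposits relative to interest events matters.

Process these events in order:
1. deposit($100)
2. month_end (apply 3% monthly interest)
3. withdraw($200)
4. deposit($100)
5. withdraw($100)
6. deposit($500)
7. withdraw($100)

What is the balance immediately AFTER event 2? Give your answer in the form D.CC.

Answer: 1133.00

Derivation:
After 1 (deposit($100)): balance=$1100.00 total_interest=$0.00
After 2 (month_end (apply 3% monthly interest)): balance=$1133.00 total_interest=$33.00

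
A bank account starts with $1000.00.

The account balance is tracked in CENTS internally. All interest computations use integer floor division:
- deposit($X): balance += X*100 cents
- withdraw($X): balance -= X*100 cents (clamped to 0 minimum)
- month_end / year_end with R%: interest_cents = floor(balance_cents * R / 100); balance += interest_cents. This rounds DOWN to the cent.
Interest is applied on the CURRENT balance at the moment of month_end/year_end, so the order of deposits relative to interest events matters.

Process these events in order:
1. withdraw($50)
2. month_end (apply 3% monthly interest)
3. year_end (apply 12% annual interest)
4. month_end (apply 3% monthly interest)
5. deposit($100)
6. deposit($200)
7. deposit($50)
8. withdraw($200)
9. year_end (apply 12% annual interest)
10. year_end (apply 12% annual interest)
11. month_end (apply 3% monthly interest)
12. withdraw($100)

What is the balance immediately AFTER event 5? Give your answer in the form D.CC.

After 1 (withdraw($50)): balance=$950.00 total_interest=$0.00
After 2 (month_end (apply 3% monthly interest)): balance=$978.50 total_interest=$28.50
After 3 (year_end (apply 12% annual interest)): balance=$1095.92 total_interest=$145.92
After 4 (month_end (apply 3% monthly interest)): balance=$1128.79 total_interest=$178.79
After 5 (deposit($100)): balance=$1228.79 total_interest=$178.79

Answer: 1228.79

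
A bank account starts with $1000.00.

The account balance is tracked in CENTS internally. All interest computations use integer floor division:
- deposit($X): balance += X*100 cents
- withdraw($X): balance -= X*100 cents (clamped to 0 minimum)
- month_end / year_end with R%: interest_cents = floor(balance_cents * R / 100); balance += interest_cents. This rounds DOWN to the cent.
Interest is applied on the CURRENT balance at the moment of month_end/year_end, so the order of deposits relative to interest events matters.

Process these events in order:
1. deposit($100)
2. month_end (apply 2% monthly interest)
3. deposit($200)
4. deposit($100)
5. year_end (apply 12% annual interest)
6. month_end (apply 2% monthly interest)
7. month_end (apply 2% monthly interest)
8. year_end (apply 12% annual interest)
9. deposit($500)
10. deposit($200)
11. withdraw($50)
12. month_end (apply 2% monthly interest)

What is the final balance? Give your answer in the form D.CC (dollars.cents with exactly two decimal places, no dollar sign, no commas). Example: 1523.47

Answer: 2555.91

Derivation:
After 1 (deposit($100)): balance=$1100.00 total_interest=$0.00
After 2 (month_end (apply 2% monthly interest)): balance=$1122.00 total_interest=$22.00
After 3 (deposit($200)): balance=$1322.00 total_interest=$22.00
After 4 (deposit($100)): balance=$1422.00 total_interest=$22.00
After 5 (year_end (apply 12% annual interest)): balance=$1592.64 total_interest=$192.64
After 6 (month_end (apply 2% monthly interest)): balance=$1624.49 total_interest=$224.49
After 7 (month_end (apply 2% monthly interest)): balance=$1656.97 total_interest=$256.97
After 8 (year_end (apply 12% annual interest)): balance=$1855.80 total_interest=$455.80
After 9 (deposit($500)): balance=$2355.80 total_interest=$455.80
After 10 (deposit($200)): balance=$2555.80 total_interest=$455.80
After 11 (withdraw($50)): balance=$2505.80 total_interest=$455.80
After 12 (month_end (apply 2% monthly interest)): balance=$2555.91 total_interest=$505.91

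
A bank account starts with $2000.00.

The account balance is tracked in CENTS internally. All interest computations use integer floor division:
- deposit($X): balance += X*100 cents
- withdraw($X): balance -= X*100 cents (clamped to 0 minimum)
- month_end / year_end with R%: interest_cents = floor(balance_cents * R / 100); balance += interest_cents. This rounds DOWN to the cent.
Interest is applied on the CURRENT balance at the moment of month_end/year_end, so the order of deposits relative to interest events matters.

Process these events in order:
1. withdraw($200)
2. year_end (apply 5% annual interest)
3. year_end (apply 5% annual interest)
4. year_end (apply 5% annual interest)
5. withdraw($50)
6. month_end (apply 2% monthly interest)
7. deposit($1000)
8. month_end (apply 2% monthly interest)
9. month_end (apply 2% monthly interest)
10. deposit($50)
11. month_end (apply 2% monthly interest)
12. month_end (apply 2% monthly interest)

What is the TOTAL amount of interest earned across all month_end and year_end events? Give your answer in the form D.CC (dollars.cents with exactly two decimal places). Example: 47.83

Answer: 579.82

Derivation:
After 1 (withdraw($200)): balance=$1800.00 total_interest=$0.00
After 2 (year_end (apply 5% annual interest)): balance=$1890.00 total_interest=$90.00
After 3 (year_end (apply 5% annual interest)): balance=$1984.50 total_interest=$184.50
After 4 (year_end (apply 5% annual interest)): balance=$2083.72 total_interest=$283.72
After 5 (withdraw($50)): balance=$2033.72 total_interest=$283.72
After 6 (month_end (apply 2% monthly interest)): balance=$2074.39 total_interest=$324.39
After 7 (deposit($1000)): balance=$3074.39 total_interest=$324.39
After 8 (month_end (apply 2% monthly interest)): balance=$3135.87 total_interest=$385.87
After 9 (month_end (apply 2% monthly interest)): balance=$3198.58 total_interest=$448.58
After 10 (deposit($50)): balance=$3248.58 total_interest=$448.58
After 11 (month_end (apply 2% monthly interest)): balance=$3313.55 total_interest=$513.55
After 12 (month_end (apply 2% monthly interest)): balance=$3379.82 total_interest=$579.82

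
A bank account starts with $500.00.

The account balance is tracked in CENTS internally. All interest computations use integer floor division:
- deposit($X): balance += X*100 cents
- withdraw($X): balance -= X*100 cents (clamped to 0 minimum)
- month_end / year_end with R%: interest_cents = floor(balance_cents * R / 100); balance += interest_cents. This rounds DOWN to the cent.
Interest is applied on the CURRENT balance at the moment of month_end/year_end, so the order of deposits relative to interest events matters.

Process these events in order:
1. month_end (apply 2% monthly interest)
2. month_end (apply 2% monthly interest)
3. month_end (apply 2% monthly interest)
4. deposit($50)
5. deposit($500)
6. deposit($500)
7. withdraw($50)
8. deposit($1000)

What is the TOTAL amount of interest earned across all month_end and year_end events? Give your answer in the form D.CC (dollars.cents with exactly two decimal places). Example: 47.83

After 1 (month_end (apply 2% monthly interest)): balance=$510.00 total_interest=$10.00
After 2 (month_end (apply 2% monthly interest)): balance=$520.20 total_interest=$20.20
After 3 (month_end (apply 2% monthly interest)): balance=$530.60 total_interest=$30.60
After 4 (deposit($50)): balance=$580.60 total_interest=$30.60
After 5 (deposit($500)): balance=$1080.60 total_interest=$30.60
After 6 (deposit($500)): balance=$1580.60 total_interest=$30.60
After 7 (withdraw($50)): balance=$1530.60 total_interest=$30.60
After 8 (deposit($1000)): balance=$2530.60 total_interest=$30.60

Answer: 30.60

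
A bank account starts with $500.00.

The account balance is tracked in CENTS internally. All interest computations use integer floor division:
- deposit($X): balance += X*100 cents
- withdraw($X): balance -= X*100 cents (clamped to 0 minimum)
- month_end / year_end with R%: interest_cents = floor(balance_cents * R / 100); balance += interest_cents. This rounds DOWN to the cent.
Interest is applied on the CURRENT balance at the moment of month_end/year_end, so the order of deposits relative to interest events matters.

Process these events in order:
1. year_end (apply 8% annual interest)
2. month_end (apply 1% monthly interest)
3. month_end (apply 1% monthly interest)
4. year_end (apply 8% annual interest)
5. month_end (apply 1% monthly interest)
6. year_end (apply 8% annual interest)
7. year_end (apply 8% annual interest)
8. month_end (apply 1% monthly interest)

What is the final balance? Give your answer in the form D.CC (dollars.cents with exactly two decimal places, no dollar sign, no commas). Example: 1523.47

Answer: 707.82

Derivation:
After 1 (year_end (apply 8% annual interest)): balance=$540.00 total_interest=$40.00
After 2 (month_end (apply 1% monthly interest)): balance=$545.40 total_interest=$45.40
After 3 (month_end (apply 1% monthly interest)): balance=$550.85 total_interest=$50.85
After 4 (year_end (apply 8% annual interest)): balance=$594.91 total_interest=$94.91
After 5 (month_end (apply 1% monthly interest)): balance=$600.85 total_interest=$100.85
After 6 (year_end (apply 8% annual interest)): balance=$648.91 total_interest=$148.91
After 7 (year_end (apply 8% annual interest)): balance=$700.82 total_interest=$200.82
After 8 (month_end (apply 1% monthly interest)): balance=$707.82 total_interest=$207.82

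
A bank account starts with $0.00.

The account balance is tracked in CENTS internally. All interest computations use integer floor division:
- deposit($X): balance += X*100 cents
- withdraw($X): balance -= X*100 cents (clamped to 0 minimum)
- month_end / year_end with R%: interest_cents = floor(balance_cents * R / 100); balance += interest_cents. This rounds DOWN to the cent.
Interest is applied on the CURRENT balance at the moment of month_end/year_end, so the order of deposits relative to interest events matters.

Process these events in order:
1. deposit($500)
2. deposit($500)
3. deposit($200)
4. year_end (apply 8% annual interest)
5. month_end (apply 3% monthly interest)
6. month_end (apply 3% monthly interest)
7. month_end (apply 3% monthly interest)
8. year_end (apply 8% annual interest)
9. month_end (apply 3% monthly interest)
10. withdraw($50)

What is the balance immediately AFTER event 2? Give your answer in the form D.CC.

Answer: 1000.00

Derivation:
After 1 (deposit($500)): balance=$500.00 total_interest=$0.00
After 2 (deposit($500)): balance=$1000.00 total_interest=$0.00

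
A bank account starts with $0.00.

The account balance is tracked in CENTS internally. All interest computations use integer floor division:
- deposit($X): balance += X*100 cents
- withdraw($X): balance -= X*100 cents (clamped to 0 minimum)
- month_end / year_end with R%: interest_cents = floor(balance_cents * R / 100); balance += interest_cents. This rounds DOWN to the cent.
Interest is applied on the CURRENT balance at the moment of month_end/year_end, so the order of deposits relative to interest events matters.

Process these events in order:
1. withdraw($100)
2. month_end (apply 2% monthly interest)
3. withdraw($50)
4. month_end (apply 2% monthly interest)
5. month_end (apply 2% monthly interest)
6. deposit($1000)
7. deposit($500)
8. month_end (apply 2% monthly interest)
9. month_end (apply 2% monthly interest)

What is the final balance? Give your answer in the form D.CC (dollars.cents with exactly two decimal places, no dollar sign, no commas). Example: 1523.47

Answer: 1560.60

Derivation:
After 1 (withdraw($100)): balance=$0.00 total_interest=$0.00
After 2 (month_end (apply 2% monthly interest)): balance=$0.00 total_interest=$0.00
After 3 (withdraw($50)): balance=$0.00 total_interest=$0.00
After 4 (month_end (apply 2% monthly interest)): balance=$0.00 total_interest=$0.00
After 5 (month_end (apply 2% monthly interest)): balance=$0.00 total_interest=$0.00
After 6 (deposit($1000)): balance=$1000.00 total_interest=$0.00
After 7 (deposit($500)): balance=$1500.00 total_interest=$0.00
After 8 (month_end (apply 2% monthly interest)): balance=$1530.00 total_interest=$30.00
After 9 (month_end (apply 2% monthly interest)): balance=$1560.60 total_interest=$60.60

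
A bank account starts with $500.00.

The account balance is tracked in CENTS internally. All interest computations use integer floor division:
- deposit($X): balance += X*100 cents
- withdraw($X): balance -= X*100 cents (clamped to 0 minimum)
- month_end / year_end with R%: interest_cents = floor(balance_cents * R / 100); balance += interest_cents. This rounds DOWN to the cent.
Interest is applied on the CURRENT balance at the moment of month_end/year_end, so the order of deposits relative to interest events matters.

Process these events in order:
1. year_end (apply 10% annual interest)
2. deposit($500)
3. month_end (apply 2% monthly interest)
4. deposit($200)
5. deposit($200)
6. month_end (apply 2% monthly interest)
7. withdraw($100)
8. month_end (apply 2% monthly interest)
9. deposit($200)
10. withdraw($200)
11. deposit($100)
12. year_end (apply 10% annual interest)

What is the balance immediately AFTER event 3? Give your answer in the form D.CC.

After 1 (year_end (apply 10% annual interest)): balance=$550.00 total_interest=$50.00
After 2 (deposit($500)): balance=$1050.00 total_interest=$50.00
After 3 (month_end (apply 2% monthly interest)): balance=$1071.00 total_interest=$71.00

Answer: 1071.00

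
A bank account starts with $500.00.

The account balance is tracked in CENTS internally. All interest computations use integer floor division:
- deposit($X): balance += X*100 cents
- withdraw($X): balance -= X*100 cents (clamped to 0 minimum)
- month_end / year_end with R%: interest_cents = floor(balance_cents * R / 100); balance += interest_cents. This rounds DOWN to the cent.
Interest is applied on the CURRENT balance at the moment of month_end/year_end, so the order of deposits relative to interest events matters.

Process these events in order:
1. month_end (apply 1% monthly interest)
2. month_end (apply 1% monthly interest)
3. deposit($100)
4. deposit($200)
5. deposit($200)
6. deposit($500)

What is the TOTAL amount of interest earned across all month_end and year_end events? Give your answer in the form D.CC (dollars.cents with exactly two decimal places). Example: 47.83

Answer: 10.05

Derivation:
After 1 (month_end (apply 1% monthly interest)): balance=$505.00 total_interest=$5.00
After 2 (month_end (apply 1% monthly interest)): balance=$510.05 total_interest=$10.05
After 3 (deposit($100)): balance=$610.05 total_interest=$10.05
After 4 (deposit($200)): balance=$810.05 total_interest=$10.05
After 5 (deposit($200)): balance=$1010.05 total_interest=$10.05
After 6 (deposit($500)): balance=$1510.05 total_interest=$10.05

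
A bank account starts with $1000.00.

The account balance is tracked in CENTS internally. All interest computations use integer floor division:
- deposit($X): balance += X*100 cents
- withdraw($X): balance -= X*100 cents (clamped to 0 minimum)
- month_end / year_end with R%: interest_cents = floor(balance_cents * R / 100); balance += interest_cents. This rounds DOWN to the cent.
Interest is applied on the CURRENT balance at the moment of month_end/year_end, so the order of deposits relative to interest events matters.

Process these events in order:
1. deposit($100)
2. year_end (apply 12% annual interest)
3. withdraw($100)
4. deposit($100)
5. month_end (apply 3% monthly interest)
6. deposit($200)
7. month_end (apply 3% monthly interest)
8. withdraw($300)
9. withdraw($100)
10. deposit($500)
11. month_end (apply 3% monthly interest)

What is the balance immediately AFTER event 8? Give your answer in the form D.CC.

After 1 (deposit($100)): balance=$1100.00 total_interest=$0.00
After 2 (year_end (apply 12% annual interest)): balance=$1232.00 total_interest=$132.00
After 3 (withdraw($100)): balance=$1132.00 total_interest=$132.00
After 4 (deposit($100)): balance=$1232.00 total_interest=$132.00
After 5 (month_end (apply 3% monthly interest)): balance=$1268.96 total_interest=$168.96
After 6 (deposit($200)): balance=$1468.96 total_interest=$168.96
After 7 (month_end (apply 3% monthly interest)): balance=$1513.02 total_interest=$213.02
After 8 (withdraw($300)): balance=$1213.02 total_interest=$213.02

Answer: 1213.02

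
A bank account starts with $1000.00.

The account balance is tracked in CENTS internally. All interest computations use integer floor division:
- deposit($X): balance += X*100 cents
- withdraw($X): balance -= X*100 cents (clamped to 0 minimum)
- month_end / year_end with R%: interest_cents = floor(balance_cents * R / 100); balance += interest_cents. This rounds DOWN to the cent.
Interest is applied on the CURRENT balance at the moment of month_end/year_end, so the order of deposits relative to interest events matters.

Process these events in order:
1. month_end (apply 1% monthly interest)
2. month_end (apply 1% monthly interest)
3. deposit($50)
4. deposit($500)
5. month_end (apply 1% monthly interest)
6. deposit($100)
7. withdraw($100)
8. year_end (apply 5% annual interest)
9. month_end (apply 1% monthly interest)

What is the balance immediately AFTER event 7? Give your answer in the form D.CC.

Answer: 1585.80

Derivation:
After 1 (month_end (apply 1% monthly interest)): balance=$1010.00 total_interest=$10.00
After 2 (month_end (apply 1% monthly interest)): balance=$1020.10 total_interest=$20.10
After 3 (deposit($50)): balance=$1070.10 total_interest=$20.10
After 4 (deposit($500)): balance=$1570.10 total_interest=$20.10
After 5 (month_end (apply 1% monthly interest)): balance=$1585.80 total_interest=$35.80
After 6 (deposit($100)): balance=$1685.80 total_interest=$35.80
After 7 (withdraw($100)): balance=$1585.80 total_interest=$35.80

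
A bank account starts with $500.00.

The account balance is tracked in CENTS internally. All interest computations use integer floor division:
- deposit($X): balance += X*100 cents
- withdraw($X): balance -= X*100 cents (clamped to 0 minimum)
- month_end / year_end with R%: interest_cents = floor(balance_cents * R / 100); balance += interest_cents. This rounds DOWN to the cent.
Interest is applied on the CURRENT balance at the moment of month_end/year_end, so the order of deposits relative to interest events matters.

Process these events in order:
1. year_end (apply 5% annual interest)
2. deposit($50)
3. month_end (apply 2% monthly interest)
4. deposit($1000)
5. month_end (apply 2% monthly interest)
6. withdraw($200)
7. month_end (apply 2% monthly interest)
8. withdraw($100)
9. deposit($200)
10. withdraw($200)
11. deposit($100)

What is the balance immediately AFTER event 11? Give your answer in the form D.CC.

After 1 (year_end (apply 5% annual interest)): balance=$525.00 total_interest=$25.00
After 2 (deposit($50)): balance=$575.00 total_interest=$25.00
After 3 (month_end (apply 2% monthly interest)): balance=$586.50 total_interest=$36.50
After 4 (deposit($1000)): balance=$1586.50 total_interest=$36.50
After 5 (month_end (apply 2% monthly interest)): balance=$1618.23 total_interest=$68.23
After 6 (withdraw($200)): balance=$1418.23 total_interest=$68.23
After 7 (month_end (apply 2% monthly interest)): balance=$1446.59 total_interest=$96.59
After 8 (withdraw($100)): balance=$1346.59 total_interest=$96.59
After 9 (deposit($200)): balance=$1546.59 total_interest=$96.59
After 10 (withdraw($200)): balance=$1346.59 total_interest=$96.59
After 11 (deposit($100)): balance=$1446.59 total_interest=$96.59

Answer: 1446.59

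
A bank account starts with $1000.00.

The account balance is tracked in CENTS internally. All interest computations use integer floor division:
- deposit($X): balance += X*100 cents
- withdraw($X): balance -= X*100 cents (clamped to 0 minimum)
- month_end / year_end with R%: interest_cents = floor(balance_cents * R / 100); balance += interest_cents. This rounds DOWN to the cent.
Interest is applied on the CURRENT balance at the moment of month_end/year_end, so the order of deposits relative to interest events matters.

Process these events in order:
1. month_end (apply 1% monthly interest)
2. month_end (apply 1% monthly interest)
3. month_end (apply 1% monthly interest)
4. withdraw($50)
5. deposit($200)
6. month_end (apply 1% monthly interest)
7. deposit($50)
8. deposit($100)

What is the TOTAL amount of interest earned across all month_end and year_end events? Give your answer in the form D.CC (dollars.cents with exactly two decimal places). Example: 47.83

Answer: 42.10

Derivation:
After 1 (month_end (apply 1% monthly interest)): balance=$1010.00 total_interest=$10.00
After 2 (month_end (apply 1% monthly interest)): balance=$1020.10 total_interest=$20.10
After 3 (month_end (apply 1% monthly interest)): balance=$1030.30 total_interest=$30.30
After 4 (withdraw($50)): balance=$980.30 total_interest=$30.30
After 5 (deposit($200)): balance=$1180.30 total_interest=$30.30
After 6 (month_end (apply 1% monthly interest)): balance=$1192.10 total_interest=$42.10
After 7 (deposit($50)): balance=$1242.10 total_interest=$42.10
After 8 (deposit($100)): balance=$1342.10 total_interest=$42.10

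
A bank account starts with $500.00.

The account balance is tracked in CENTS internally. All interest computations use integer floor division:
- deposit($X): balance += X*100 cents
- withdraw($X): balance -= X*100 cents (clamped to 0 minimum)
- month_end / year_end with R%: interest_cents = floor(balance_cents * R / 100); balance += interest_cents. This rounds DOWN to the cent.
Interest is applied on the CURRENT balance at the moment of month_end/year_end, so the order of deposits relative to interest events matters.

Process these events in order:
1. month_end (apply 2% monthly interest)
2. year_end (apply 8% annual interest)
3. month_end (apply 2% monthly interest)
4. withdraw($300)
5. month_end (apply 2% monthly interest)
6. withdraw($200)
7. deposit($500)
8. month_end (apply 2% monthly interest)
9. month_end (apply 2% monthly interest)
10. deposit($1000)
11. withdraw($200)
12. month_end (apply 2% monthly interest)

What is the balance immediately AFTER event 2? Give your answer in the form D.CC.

After 1 (month_end (apply 2% monthly interest)): balance=$510.00 total_interest=$10.00
After 2 (year_end (apply 8% annual interest)): balance=$550.80 total_interest=$50.80

Answer: 550.80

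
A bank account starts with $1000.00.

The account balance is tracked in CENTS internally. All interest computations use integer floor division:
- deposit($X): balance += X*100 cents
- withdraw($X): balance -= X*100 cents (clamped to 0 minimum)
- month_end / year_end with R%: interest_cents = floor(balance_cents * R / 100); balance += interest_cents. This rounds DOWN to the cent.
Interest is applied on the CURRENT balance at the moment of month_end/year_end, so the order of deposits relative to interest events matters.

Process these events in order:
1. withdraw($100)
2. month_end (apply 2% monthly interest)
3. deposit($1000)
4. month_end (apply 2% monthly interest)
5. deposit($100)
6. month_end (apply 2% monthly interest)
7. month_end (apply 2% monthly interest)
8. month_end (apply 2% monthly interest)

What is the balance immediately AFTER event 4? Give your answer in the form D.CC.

Answer: 1956.36

Derivation:
After 1 (withdraw($100)): balance=$900.00 total_interest=$0.00
After 2 (month_end (apply 2% monthly interest)): balance=$918.00 total_interest=$18.00
After 3 (deposit($1000)): balance=$1918.00 total_interest=$18.00
After 4 (month_end (apply 2% monthly interest)): balance=$1956.36 total_interest=$56.36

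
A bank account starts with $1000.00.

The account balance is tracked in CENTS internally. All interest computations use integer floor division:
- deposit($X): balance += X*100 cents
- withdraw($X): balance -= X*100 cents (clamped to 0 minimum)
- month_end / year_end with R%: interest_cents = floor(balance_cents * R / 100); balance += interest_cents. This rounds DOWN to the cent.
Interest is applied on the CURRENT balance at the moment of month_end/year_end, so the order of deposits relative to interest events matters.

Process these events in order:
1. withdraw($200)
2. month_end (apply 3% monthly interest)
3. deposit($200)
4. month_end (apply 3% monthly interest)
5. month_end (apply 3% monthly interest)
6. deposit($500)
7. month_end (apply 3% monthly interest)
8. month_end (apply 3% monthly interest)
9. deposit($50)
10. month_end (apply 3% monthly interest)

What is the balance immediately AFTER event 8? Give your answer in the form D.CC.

After 1 (withdraw($200)): balance=$800.00 total_interest=$0.00
After 2 (month_end (apply 3% monthly interest)): balance=$824.00 total_interest=$24.00
After 3 (deposit($200)): balance=$1024.00 total_interest=$24.00
After 4 (month_end (apply 3% monthly interest)): balance=$1054.72 total_interest=$54.72
After 5 (month_end (apply 3% monthly interest)): balance=$1086.36 total_interest=$86.36
After 6 (deposit($500)): balance=$1586.36 total_interest=$86.36
After 7 (month_end (apply 3% monthly interest)): balance=$1633.95 total_interest=$133.95
After 8 (month_end (apply 3% monthly interest)): balance=$1682.96 total_interest=$182.96

Answer: 1682.96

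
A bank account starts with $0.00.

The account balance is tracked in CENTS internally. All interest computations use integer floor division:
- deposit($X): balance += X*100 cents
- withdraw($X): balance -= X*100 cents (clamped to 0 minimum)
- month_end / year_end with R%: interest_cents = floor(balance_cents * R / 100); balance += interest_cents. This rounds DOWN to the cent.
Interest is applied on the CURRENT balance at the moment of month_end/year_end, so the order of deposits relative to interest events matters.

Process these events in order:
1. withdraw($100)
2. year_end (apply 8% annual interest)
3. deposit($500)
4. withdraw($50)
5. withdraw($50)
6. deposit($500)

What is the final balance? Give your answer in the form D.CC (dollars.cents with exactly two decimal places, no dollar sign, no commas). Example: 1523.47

Answer: 900.00

Derivation:
After 1 (withdraw($100)): balance=$0.00 total_interest=$0.00
After 2 (year_end (apply 8% annual interest)): balance=$0.00 total_interest=$0.00
After 3 (deposit($500)): balance=$500.00 total_interest=$0.00
After 4 (withdraw($50)): balance=$450.00 total_interest=$0.00
After 5 (withdraw($50)): balance=$400.00 total_interest=$0.00
After 6 (deposit($500)): balance=$900.00 total_interest=$0.00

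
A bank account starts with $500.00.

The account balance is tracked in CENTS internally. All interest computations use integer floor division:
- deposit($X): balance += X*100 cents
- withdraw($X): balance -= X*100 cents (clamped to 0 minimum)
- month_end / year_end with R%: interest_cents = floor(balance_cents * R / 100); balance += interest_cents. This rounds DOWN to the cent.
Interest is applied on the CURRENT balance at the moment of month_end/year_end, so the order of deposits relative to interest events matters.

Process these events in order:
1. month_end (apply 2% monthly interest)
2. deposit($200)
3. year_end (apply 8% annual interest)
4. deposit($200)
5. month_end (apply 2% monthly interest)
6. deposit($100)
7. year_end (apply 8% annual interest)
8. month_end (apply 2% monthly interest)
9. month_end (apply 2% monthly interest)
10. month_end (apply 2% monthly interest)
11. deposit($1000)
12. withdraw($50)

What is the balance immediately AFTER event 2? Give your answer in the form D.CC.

After 1 (month_end (apply 2% monthly interest)): balance=$510.00 total_interest=$10.00
After 2 (deposit($200)): balance=$710.00 total_interest=$10.00

Answer: 710.00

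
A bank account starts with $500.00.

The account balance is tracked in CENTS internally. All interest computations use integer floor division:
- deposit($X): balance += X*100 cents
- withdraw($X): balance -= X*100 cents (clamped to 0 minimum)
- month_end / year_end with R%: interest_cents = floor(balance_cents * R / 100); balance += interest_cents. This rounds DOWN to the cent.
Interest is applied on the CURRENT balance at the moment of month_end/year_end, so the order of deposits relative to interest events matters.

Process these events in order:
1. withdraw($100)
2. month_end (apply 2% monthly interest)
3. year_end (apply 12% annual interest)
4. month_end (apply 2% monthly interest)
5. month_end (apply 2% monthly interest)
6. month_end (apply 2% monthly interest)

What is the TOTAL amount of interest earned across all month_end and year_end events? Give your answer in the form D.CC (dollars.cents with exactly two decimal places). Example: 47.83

Answer: 84.91

Derivation:
After 1 (withdraw($100)): balance=$400.00 total_interest=$0.00
After 2 (month_end (apply 2% monthly interest)): balance=$408.00 total_interest=$8.00
After 3 (year_end (apply 12% annual interest)): balance=$456.96 total_interest=$56.96
After 4 (month_end (apply 2% monthly interest)): balance=$466.09 total_interest=$66.09
After 5 (month_end (apply 2% monthly interest)): balance=$475.41 total_interest=$75.41
After 6 (month_end (apply 2% monthly interest)): balance=$484.91 total_interest=$84.91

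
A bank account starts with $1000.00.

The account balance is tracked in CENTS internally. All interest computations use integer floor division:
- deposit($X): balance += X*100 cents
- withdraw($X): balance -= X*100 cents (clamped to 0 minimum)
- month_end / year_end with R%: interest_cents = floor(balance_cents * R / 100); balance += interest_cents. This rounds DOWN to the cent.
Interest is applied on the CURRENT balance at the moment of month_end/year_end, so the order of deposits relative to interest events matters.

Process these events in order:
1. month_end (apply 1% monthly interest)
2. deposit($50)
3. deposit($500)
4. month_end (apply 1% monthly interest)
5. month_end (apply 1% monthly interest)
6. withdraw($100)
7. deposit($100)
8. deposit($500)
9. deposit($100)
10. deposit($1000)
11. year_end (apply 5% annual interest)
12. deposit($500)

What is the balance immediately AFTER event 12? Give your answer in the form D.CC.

Answer: 3850.91

Derivation:
After 1 (month_end (apply 1% monthly interest)): balance=$1010.00 total_interest=$10.00
After 2 (deposit($50)): balance=$1060.00 total_interest=$10.00
After 3 (deposit($500)): balance=$1560.00 total_interest=$10.00
After 4 (month_end (apply 1% monthly interest)): balance=$1575.60 total_interest=$25.60
After 5 (month_end (apply 1% monthly interest)): balance=$1591.35 total_interest=$41.35
After 6 (withdraw($100)): balance=$1491.35 total_interest=$41.35
After 7 (deposit($100)): balance=$1591.35 total_interest=$41.35
After 8 (deposit($500)): balance=$2091.35 total_interest=$41.35
After 9 (deposit($100)): balance=$2191.35 total_interest=$41.35
After 10 (deposit($1000)): balance=$3191.35 total_interest=$41.35
After 11 (year_end (apply 5% annual interest)): balance=$3350.91 total_interest=$200.91
After 12 (deposit($500)): balance=$3850.91 total_interest=$200.91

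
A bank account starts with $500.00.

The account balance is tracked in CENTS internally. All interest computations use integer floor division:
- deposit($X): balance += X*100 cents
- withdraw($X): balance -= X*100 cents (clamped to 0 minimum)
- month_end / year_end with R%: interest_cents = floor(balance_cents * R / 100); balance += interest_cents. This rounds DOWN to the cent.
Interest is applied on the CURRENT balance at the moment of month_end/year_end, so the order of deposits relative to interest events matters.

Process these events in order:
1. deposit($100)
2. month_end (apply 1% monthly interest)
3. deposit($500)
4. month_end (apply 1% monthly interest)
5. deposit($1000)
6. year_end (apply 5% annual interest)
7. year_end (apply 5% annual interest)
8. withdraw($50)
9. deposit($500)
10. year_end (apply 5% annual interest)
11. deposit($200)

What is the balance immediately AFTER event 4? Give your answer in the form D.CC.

After 1 (deposit($100)): balance=$600.00 total_interest=$0.00
After 2 (month_end (apply 1% monthly interest)): balance=$606.00 total_interest=$6.00
After 3 (deposit($500)): balance=$1106.00 total_interest=$6.00
After 4 (month_end (apply 1% monthly interest)): balance=$1117.06 total_interest=$17.06

Answer: 1117.06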